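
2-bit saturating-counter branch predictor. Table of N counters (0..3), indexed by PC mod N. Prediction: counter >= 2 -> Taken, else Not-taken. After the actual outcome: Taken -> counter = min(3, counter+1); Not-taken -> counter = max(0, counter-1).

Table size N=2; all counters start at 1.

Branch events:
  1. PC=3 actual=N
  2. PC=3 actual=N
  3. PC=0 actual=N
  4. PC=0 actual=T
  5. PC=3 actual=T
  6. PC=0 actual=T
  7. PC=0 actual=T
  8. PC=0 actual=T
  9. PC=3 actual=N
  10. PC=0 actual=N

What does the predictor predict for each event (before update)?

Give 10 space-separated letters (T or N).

Ev 1: PC=3 idx=1 pred=N actual=N -> ctr[1]=0
Ev 2: PC=3 idx=1 pred=N actual=N -> ctr[1]=0
Ev 3: PC=0 idx=0 pred=N actual=N -> ctr[0]=0
Ev 4: PC=0 idx=0 pred=N actual=T -> ctr[0]=1
Ev 5: PC=3 idx=1 pred=N actual=T -> ctr[1]=1
Ev 6: PC=0 idx=0 pred=N actual=T -> ctr[0]=2
Ev 7: PC=0 idx=0 pred=T actual=T -> ctr[0]=3
Ev 8: PC=0 idx=0 pred=T actual=T -> ctr[0]=3
Ev 9: PC=3 idx=1 pred=N actual=N -> ctr[1]=0
Ev 10: PC=0 idx=0 pred=T actual=N -> ctr[0]=2

Answer: N N N N N N T T N T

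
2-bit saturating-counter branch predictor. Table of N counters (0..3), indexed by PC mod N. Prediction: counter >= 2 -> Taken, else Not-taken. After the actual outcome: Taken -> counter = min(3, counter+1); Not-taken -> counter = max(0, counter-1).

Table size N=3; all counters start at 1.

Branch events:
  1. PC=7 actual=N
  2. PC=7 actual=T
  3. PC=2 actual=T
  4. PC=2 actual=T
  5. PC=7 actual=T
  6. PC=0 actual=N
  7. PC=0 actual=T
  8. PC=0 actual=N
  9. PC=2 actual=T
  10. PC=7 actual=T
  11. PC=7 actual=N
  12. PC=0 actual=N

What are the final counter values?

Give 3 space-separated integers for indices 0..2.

Answer: 0 2 3

Derivation:
Ev 1: PC=7 idx=1 pred=N actual=N -> ctr[1]=0
Ev 2: PC=7 idx=1 pred=N actual=T -> ctr[1]=1
Ev 3: PC=2 idx=2 pred=N actual=T -> ctr[2]=2
Ev 4: PC=2 idx=2 pred=T actual=T -> ctr[2]=3
Ev 5: PC=7 idx=1 pred=N actual=T -> ctr[1]=2
Ev 6: PC=0 idx=0 pred=N actual=N -> ctr[0]=0
Ev 7: PC=0 idx=0 pred=N actual=T -> ctr[0]=1
Ev 8: PC=0 idx=0 pred=N actual=N -> ctr[0]=0
Ev 9: PC=2 idx=2 pred=T actual=T -> ctr[2]=3
Ev 10: PC=7 idx=1 pred=T actual=T -> ctr[1]=3
Ev 11: PC=7 idx=1 pred=T actual=N -> ctr[1]=2
Ev 12: PC=0 idx=0 pred=N actual=N -> ctr[0]=0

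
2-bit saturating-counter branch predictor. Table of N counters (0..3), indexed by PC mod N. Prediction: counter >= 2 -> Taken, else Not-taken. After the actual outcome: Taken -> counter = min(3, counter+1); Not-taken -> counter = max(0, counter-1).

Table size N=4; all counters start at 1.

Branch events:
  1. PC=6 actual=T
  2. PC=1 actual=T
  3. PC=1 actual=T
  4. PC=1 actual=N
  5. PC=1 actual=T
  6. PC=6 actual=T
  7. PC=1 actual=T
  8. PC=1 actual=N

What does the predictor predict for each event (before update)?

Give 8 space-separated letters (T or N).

Answer: N N T T T T T T

Derivation:
Ev 1: PC=6 idx=2 pred=N actual=T -> ctr[2]=2
Ev 2: PC=1 idx=1 pred=N actual=T -> ctr[1]=2
Ev 3: PC=1 idx=1 pred=T actual=T -> ctr[1]=3
Ev 4: PC=1 idx=1 pred=T actual=N -> ctr[1]=2
Ev 5: PC=1 idx=1 pred=T actual=T -> ctr[1]=3
Ev 6: PC=6 idx=2 pred=T actual=T -> ctr[2]=3
Ev 7: PC=1 idx=1 pred=T actual=T -> ctr[1]=3
Ev 8: PC=1 idx=1 pred=T actual=N -> ctr[1]=2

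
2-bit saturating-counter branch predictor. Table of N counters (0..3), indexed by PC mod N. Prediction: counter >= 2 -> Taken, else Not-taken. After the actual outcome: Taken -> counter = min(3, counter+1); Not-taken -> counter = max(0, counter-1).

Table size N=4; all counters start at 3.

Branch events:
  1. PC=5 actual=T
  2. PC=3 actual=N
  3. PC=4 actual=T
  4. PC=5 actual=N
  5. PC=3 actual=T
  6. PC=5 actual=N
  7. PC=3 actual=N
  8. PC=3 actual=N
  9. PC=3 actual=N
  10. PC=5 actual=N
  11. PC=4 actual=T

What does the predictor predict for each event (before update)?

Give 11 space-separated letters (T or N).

Answer: T T T T T T T T N N T

Derivation:
Ev 1: PC=5 idx=1 pred=T actual=T -> ctr[1]=3
Ev 2: PC=3 idx=3 pred=T actual=N -> ctr[3]=2
Ev 3: PC=4 idx=0 pred=T actual=T -> ctr[0]=3
Ev 4: PC=5 idx=1 pred=T actual=N -> ctr[1]=2
Ev 5: PC=3 idx=3 pred=T actual=T -> ctr[3]=3
Ev 6: PC=5 idx=1 pred=T actual=N -> ctr[1]=1
Ev 7: PC=3 idx=3 pred=T actual=N -> ctr[3]=2
Ev 8: PC=3 idx=3 pred=T actual=N -> ctr[3]=1
Ev 9: PC=3 idx=3 pred=N actual=N -> ctr[3]=0
Ev 10: PC=5 idx=1 pred=N actual=N -> ctr[1]=0
Ev 11: PC=4 idx=0 pred=T actual=T -> ctr[0]=3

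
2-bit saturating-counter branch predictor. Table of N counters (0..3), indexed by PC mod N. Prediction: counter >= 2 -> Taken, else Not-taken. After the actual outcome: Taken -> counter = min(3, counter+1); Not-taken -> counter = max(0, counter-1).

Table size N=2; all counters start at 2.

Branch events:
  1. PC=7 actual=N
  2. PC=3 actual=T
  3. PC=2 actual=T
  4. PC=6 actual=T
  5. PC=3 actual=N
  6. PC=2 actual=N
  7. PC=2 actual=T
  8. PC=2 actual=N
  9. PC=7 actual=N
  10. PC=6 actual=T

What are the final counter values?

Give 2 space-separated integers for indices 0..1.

Ev 1: PC=7 idx=1 pred=T actual=N -> ctr[1]=1
Ev 2: PC=3 idx=1 pred=N actual=T -> ctr[1]=2
Ev 3: PC=2 idx=0 pred=T actual=T -> ctr[0]=3
Ev 4: PC=6 idx=0 pred=T actual=T -> ctr[0]=3
Ev 5: PC=3 idx=1 pred=T actual=N -> ctr[1]=1
Ev 6: PC=2 idx=0 pred=T actual=N -> ctr[0]=2
Ev 7: PC=2 idx=0 pred=T actual=T -> ctr[0]=3
Ev 8: PC=2 idx=0 pred=T actual=N -> ctr[0]=2
Ev 9: PC=7 idx=1 pred=N actual=N -> ctr[1]=0
Ev 10: PC=6 idx=0 pred=T actual=T -> ctr[0]=3

Answer: 3 0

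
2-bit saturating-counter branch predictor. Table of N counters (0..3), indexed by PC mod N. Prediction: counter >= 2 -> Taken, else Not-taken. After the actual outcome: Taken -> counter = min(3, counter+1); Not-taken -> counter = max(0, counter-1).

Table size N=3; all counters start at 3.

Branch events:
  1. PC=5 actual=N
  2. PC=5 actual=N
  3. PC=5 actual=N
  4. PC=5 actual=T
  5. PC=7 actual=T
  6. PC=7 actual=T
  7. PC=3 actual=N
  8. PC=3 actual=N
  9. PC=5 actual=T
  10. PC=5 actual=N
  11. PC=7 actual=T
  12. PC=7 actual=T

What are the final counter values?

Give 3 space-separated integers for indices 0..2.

Ev 1: PC=5 idx=2 pred=T actual=N -> ctr[2]=2
Ev 2: PC=5 idx=2 pred=T actual=N -> ctr[2]=1
Ev 3: PC=5 idx=2 pred=N actual=N -> ctr[2]=0
Ev 4: PC=5 idx=2 pred=N actual=T -> ctr[2]=1
Ev 5: PC=7 idx=1 pred=T actual=T -> ctr[1]=3
Ev 6: PC=7 idx=1 pred=T actual=T -> ctr[1]=3
Ev 7: PC=3 idx=0 pred=T actual=N -> ctr[0]=2
Ev 8: PC=3 idx=0 pred=T actual=N -> ctr[0]=1
Ev 9: PC=5 idx=2 pred=N actual=T -> ctr[2]=2
Ev 10: PC=5 idx=2 pred=T actual=N -> ctr[2]=1
Ev 11: PC=7 idx=1 pred=T actual=T -> ctr[1]=3
Ev 12: PC=7 idx=1 pred=T actual=T -> ctr[1]=3

Answer: 1 3 1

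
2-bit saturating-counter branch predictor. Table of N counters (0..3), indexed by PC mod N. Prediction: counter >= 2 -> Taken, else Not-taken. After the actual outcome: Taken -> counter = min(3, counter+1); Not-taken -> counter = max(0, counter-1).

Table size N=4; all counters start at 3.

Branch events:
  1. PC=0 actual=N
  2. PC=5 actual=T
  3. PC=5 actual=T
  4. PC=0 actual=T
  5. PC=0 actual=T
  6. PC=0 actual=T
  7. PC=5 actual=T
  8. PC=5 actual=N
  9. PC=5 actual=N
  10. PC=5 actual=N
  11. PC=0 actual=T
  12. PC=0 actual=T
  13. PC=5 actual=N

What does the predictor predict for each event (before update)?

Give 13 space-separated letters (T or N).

Ev 1: PC=0 idx=0 pred=T actual=N -> ctr[0]=2
Ev 2: PC=5 idx=1 pred=T actual=T -> ctr[1]=3
Ev 3: PC=5 idx=1 pred=T actual=T -> ctr[1]=3
Ev 4: PC=0 idx=0 pred=T actual=T -> ctr[0]=3
Ev 5: PC=0 idx=0 pred=T actual=T -> ctr[0]=3
Ev 6: PC=0 idx=0 pred=T actual=T -> ctr[0]=3
Ev 7: PC=5 idx=1 pred=T actual=T -> ctr[1]=3
Ev 8: PC=5 idx=1 pred=T actual=N -> ctr[1]=2
Ev 9: PC=5 idx=1 pred=T actual=N -> ctr[1]=1
Ev 10: PC=5 idx=1 pred=N actual=N -> ctr[1]=0
Ev 11: PC=0 idx=0 pred=T actual=T -> ctr[0]=3
Ev 12: PC=0 idx=0 pred=T actual=T -> ctr[0]=3
Ev 13: PC=5 idx=1 pred=N actual=N -> ctr[1]=0

Answer: T T T T T T T T T N T T N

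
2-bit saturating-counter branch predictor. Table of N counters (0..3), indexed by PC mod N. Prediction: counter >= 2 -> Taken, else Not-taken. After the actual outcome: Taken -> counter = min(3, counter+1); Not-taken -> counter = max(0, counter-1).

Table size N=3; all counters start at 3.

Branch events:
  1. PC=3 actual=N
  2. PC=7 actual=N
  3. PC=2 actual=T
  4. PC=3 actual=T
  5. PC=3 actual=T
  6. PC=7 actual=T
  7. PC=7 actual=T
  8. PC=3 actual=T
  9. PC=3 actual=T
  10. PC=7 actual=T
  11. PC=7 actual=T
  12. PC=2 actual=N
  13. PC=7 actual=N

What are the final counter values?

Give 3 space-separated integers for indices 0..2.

Ev 1: PC=3 idx=0 pred=T actual=N -> ctr[0]=2
Ev 2: PC=7 idx=1 pred=T actual=N -> ctr[1]=2
Ev 3: PC=2 idx=2 pred=T actual=T -> ctr[2]=3
Ev 4: PC=3 idx=0 pred=T actual=T -> ctr[0]=3
Ev 5: PC=3 idx=0 pred=T actual=T -> ctr[0]=3
Ev 6: PC=7 idx=1 pred=T actual=T -> ctr[1]=3
Ev 7: PC=7 idx=1 pred=T actual=T -> ctr[1]=3
Ev 8: PC=3 idx=0 pred=T actual=T -> ctr[0]=3
Ev 9: PC=3 idx=0 pred=T actual=T -> ctr[0]=3
Ev 10: PC=7 idx=1 pred=T actual=T -> ctr[1]=3
Ev 11: PC=7 idx=1 pred=T actual=T -> ctr[1]=3
Ev 12: PC=2 idx=2 pred=T actual=N -> ctr[2]=2
Ev 13: PC=7 idx=1 pred=T actual=N -> ctr[1]=2

Answer: 3 2 2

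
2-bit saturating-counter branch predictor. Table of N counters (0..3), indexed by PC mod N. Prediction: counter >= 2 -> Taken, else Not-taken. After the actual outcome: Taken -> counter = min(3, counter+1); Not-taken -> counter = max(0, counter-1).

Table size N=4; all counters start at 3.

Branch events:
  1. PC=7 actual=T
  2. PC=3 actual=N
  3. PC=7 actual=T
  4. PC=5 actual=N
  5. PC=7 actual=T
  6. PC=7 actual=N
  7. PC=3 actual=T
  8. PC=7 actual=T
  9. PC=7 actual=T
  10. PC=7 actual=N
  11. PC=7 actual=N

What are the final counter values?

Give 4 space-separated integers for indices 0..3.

Answer: 3 2 3 1

Derivation:
Ev 1: PC=7 idx=3 pred=T actual=T -> ctr[3]=3
Ev 2: PC=3 idx=3 pred=T actual=N -> ctr[3]=2
Ev 3: PC=7 idx=3 pred=T actual=T -> ctr[3]=3
Ev 4: PC=5 idx=1 pred=T actual=N -> ctr[1]=2
Ev 5: PC=7 idx=3 pred=T actual=T -> ctr[3]=3
Ev 6: PC=7 idx=3 pred=T actual=N -> ctr[3]=2
Ev 7: PC=3 idx=3 pred=T actual=T -> ctr[3]=3
Ev 8: PC=7 idx=3 pred=T actual=T -> ctr[3]=3
Ev 9: PC=7 idx=3 pred=T actual=T -> ctr[3]=3
Ev 10: PC=7 idx=3 pred=T actual=N -> ctr[3]=2
Ev 11: PC=7 idx=3 pred=T actual=N -> ctr[3]=1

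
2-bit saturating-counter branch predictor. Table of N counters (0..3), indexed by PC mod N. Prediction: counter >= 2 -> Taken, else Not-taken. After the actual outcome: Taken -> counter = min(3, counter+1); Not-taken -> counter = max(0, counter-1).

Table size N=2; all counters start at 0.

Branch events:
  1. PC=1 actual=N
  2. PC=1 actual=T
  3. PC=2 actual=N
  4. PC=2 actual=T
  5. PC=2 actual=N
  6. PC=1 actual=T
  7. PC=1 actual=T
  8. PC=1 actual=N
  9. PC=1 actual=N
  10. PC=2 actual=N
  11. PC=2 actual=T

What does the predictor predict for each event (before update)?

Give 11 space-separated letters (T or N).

Answer: N N N N N N T T T N N

Derivation:
Ev 1: PC=1 idx=1 pred=N actual=N -> ctr[1]=0
Ev 2: PC=1 idx=1 pred=N actual=T -> ctr[1]=1
Ev 3: PC=2 idx=0 pred=N actual=N -> ctr[0]=0
Ev 4: PC=2 idx=0 pred=N actual=T -> ctr[0]=1
Ev 5: PC=2 idx=0 pred=N actual=N -> ctr[0]=0
Ev 6: PC=1 idx=1 pred=N actual=T -> ctr[1]=2
Ev 7: PC=1 idx=1 pred=T actual=T -> ctr[1]=3
Ev 8: PC=1 idx=1 pred=T actual=N -> ctr[1]=2
Ev 9: PC=1 idx=1 pred=T actual=N -> ctr[1]=1
Ev 10: PC=2 idx=0 pred=N actual=N -> ctr[0]=0
Ev 11: PC=2 idx=0 pred=N actual=T -> ctr[0]=1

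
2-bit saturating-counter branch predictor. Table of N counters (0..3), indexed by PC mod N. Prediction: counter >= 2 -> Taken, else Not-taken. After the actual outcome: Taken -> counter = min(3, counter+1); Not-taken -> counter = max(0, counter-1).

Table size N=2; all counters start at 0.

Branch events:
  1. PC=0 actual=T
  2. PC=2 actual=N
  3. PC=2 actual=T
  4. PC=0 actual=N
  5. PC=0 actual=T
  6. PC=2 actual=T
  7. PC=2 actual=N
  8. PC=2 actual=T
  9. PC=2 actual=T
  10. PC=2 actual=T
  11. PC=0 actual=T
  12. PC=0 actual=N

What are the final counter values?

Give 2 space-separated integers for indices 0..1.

Ev 1: PC=0 idx=0 pred=N actual=T -> ctr[0]=1
Ev 2: PC=2 idx=0 pred=N actual=N -> ctr[0]=0
Ev 3: PC=2 idx=0 pred=N actual=T -> ctr[0]=1
Ev 4: PC=0 idx=0 pred=N actual=N -> ctr[0]=0
Ev 5: PC=0 idx=0 pred=N actual=T -> ctr[0]=1
Ev 6: PC=2 idx=0 pred=N actual=T -> ctr[0]=2
Ev 7: PC=2 idx=0 pred=T actual=N -> ctr[0]=1
Ev 8: PC=2 idx=0 pred=N actual=T -> ctr[0]=2
Ev 9: PC=2 idx=0 pred=T actual=T -> ctr[0]=3
Ev 10: PC=2 idx=0 pred=T actual=T -> ctr[0]=3
Ev 11: PC=0 idx=0 pred=T actual=T -> ctr[0]=3
Ev 12: PC=0 idx=0 pred=T actual=N -> ctr[0]=2

Answer: 2 0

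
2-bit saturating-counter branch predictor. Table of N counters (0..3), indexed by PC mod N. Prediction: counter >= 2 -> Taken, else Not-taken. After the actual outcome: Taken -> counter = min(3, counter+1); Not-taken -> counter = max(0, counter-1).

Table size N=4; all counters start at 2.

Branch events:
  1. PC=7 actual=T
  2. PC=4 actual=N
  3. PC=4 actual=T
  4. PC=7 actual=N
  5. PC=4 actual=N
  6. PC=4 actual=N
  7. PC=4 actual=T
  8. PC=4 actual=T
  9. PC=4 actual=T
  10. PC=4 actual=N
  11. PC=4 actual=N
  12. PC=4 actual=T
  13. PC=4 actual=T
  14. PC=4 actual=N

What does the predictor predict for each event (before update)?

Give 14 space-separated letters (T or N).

Answer: T T N T T N N N T T T N T T

Derivation:
Ev 1: PC=7 idx=3 pred=T actual=T -> ctr[3]=3
Ev 2: PC=4 idx=0 pred=T actual=N -> ctr[0]=1
Ev 3: PC=4 idx=0 pred=N actual=T -> ctr[0]=2
Ev 4: PC=7 idx=3 pred=T actual=N -> ctr[3]=2
Ev 5: PC=4 idx=0 pred=T actual=N -> ctr[0]=1
Ev 6: PC=4 idx=0 pred=N actual=N -> ctr[0]=0
Ev 7: PC=4 idx=0 pred=N actual=T -> ctr[0]=1
Ev 8: PC=4 idx=0 pred=N actual=T -> ctr[0]=2
Ev 9: PC=4 idx=0 pred=T actual=T -> ctr[0]=3
Ev 10: PC=4 idx=0 pred=T actual=N -> ctr[0]=2
Ev 11: PC=4 idx=0 pred=T actual=N -> ctr[0]=1
Ev 12: PC=4 idx=0 pred=N actual=T -> ctr[0]=2
Ev 13: PC=4 idx=0 pred=T actual=T -> ctr[0]=3
Ev 14: PC=4 idx=0 pred=T actual=N -> ctr[0]=2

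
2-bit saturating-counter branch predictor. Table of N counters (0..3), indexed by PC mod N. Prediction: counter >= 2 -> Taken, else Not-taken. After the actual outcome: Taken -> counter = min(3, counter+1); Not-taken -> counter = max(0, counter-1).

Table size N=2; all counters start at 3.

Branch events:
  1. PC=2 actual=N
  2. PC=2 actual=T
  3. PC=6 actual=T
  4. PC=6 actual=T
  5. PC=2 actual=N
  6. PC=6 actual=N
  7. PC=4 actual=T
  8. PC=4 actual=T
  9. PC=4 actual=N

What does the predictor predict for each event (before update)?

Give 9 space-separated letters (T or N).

Ev 1: PC=2 idx=0 pred=T actual=N -> ctr[0]=2
Ev 2: PC=2 idx=0 pred=T actual=T -> ctr[0]=3
Ev 3: PC=6 idx=0 pred=T actual=T -> ctr[0]=3
Ev 4: PC=6 idx=0 pred=T actual=T -> ctr[0]=3
Ev 5: PC=2 idx=0 pred=T actual=N -> ctr[0]=2
Ev 6: PC=6 idx=0 pred=T actual=N -> ctr[0]=1
Ev 7: PC=4 idx=0 pred=N actual=T -> ctr[0]=2
Ev 8: PC=4 idx=0 pred=T actual=T -> ctr[0]=3
Ev 9: PC=4 idx=0 pred=T actual=N -> ctr[0]=2

Answer: T T T T T T N T T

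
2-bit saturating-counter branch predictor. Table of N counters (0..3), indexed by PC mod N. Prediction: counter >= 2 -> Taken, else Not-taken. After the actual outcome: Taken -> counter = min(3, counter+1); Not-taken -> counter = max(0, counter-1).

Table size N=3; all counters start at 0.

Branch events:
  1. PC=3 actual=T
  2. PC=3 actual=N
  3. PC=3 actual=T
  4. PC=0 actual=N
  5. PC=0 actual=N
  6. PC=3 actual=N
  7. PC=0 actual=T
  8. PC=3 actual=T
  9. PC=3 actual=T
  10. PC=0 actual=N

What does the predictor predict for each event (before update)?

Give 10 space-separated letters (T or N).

Ev 1: PC=3 idx=0 pred=N actual=T -> ctr[0]=1
Ev 2: PC=3 idx=0 pred=N actual=N -> ctr[0]=0
Ev 3: PC=3 idx=0 pred=N actual=T -> ctr[0]=1
Ev 4: PC=0 idx=0 pred=N actual=N -> ctr[0]=0
Ev 5: PC=0 idx=0 pred=N actual=N -> ctr[0]=0
Ev 6: PC=3 idx=0 pred=N actual=N -> ctr[0]=0
Ev 7: PC=0 idx=0 pred=N actual=T -> ctr[0]=1
Ev 8: PC=3 idx=0 pred=N actual=T -> ctr[0]=2
Ev 9: PC=3 idx=0 pred=T actual=T -> ctr[0]=3
Ev 10: PC=0 idx=0 pred=T actual=N -> ctr[0]=2

Answer: N N N N N N N N T T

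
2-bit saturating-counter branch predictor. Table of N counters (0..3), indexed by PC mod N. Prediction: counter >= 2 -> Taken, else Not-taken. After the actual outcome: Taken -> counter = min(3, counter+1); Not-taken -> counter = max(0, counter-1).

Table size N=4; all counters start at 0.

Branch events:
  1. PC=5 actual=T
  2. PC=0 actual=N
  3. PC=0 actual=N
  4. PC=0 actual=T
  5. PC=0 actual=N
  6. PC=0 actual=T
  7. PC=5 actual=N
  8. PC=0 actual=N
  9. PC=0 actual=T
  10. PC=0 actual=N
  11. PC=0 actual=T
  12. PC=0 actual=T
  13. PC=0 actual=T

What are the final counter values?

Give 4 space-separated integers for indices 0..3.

Ev 1: PC=5 idx=1 pred=N actual=T -> ctr[1]=1
Ev 2: PC=0 idx=0 pred=N actual=N -> ctr[0]=0
Ev 3: PC=0 idx=0 pred=N actual=N -> ctr[0]=0
Ev 4: PC=0 idx=0 pred=N actual=T -> ctr[0]=1
Ev 5: PC=0 idx=0 pred=N actual=N -> ctr[0]=0
Ev 6: PC=0 idx=0 pred=N actual=T -> ctr[0]=1
Ev 7: PC=5 idx=1 pred=N actual=N -> ctr[1]=0
Ev 8: PC=0 idx=0 pred=N actual=N -> ctr[0]=0
Ev 9: PC=0 idx=0 pred=N actual=T -> ctr[0]=1
Ev 10: PC=0 idx=0 pred=N actual=N -> ctr[0]=0
Ev 11: PC=0 idx=0 pred=N actual=T -> ctr[0]=1
Ev 12: PC=0 idx=0 pred=N actual=T -> ctr[0]=2
Ev 13: PC=0 idx=0 pred=T actual=T -> ctr[0]=3

Answer: 3 0 0 0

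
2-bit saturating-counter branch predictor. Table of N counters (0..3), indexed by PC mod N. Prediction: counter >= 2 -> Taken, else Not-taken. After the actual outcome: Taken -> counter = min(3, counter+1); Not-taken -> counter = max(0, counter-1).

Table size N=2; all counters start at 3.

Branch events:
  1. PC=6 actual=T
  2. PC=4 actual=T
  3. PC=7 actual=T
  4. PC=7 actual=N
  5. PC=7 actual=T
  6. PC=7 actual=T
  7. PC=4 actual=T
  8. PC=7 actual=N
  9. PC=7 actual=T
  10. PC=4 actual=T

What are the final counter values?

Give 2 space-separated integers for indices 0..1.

Answer: 3 3

Derivation:
Ev 1: PC=6 idx=0 pred=T actual=T -> ctr[0]=3
Ev 2: PC=4 idx=0 pred=T actual=T -> ctr[0]=3
Ev 3: PC=7 idx=1 pred=T actual=T -> ctr[1]=3
Ev 4: PC=7 idx=1 pred=T actual=N -> ctr[1]=2
Ev 5: PC=7 idx=1 pred=T actual=T -> ctr[1]=3
Ev 6: PC=7 idx=1 pred=T actual=T -> ctr[1]=3
Ev 7: PC=4 idx=0 pred=T actual=T -> ctr[0]=3
Ev 8: PC=7 idx=1 pred=T actual=N -> ctr[1]=2
Ev 9: PC=7 idx=1 pred=T actual=T -> ctr[1]=3
Ev 10: PC=4 idx=0 pred=T actual=T -> ctr[0]=3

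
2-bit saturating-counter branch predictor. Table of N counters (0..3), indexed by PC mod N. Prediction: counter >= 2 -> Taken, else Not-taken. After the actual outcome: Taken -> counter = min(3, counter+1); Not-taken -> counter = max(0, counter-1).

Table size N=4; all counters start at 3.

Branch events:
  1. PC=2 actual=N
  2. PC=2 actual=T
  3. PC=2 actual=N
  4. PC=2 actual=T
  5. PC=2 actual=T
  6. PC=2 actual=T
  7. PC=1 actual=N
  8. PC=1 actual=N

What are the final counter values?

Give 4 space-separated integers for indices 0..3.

Ev 1: PC=2 idx=2 pred=T actual=N -> ctr[2]=2
Ev 2: PC=2 idx=2 pred=T actual=T -> ctr[2]=3
Ev 3: PC=2 idx=2 pred=T actual=N -> ctr[2]=2
Ev 4: PC=2 idx=2 pred=T actual=T -> ctr[2]=3
Ev 5: PC=2 idx=2 pred=T actual=T -> ctr[2]=3
Ev 6: PC=2 idx=2 pred=T actual=T -> ctr[2]=3
Ev 7: PC=1 idx=1 pred=T actual=N -> ctr[1]=2
Ev 8: PC=1 idx=1 pred=T actual=N -> ctr[1]=1

Answer: 3 1 3 3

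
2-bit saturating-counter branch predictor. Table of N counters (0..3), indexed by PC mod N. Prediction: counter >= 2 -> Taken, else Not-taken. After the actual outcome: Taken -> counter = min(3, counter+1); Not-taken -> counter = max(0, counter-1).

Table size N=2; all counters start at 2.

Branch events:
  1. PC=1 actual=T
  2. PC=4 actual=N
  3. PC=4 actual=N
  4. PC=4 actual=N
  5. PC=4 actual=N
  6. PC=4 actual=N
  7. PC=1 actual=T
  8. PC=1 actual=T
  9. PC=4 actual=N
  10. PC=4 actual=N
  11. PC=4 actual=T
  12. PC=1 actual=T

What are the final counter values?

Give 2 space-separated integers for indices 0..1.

Answer: 1 3

Derivation:
Ev 1: PC=1 idx=1 pred=T actual=T -> ctr[1]=3
Ev 2: PC=4 idx=0 pred=T actual=N -> ctr[0]=1
Ev 3: PC=4 idx=0 pred=N actual=N -> ctr[0]=0
Ev 4: PC=4 idx=0 pred=N actual=N -> ctr[0]=0
Ev 5: PC=4 idx=0 pred=N actual=N -> ctr[0]=0
Ev 6: PC=4 idx=0 pred=N actual=N -> ctr[0]=0
Ev 7: PC=1 idx=1 pred=T actual=T -> ctr[1]=3
Ev 8: PC=1 idx=1 pred=T actual=T -> ctr[1]=3
Ev 9: PC=4 idx=0 pred=N actual=N -> ctr[0]=0
Ev 10: PC=4 idx=0 pred=N actual=N -> ctr[0]=0
Ev 11: PC=4 idx=0 pred=N actual=T -> ctr[0]=1
Ev 12: PC=1 idx=1 pred=T actual=T -> ctr[1]=3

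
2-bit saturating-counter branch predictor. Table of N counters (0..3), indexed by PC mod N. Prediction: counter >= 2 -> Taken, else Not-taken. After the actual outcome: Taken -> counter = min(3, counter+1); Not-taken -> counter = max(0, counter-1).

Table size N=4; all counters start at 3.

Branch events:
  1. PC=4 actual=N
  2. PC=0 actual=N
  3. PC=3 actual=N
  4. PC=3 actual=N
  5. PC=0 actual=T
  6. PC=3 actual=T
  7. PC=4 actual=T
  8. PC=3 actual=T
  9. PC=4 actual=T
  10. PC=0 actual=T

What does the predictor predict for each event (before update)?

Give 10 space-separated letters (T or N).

Ev 1: PC=4 idx=0 pred=T actual=N -> ctr[0]=2
Ev 2: PC=0 idx=0 pred=T actual=N -> ctr[0]=1
Ev 3: PC=3 idx=3 pred=T actual=N -> ctr[3]=2
Ev 4: PC=3 idx=3 pred=T actual=N -> ctr[3]=1
Ev 5: PC=0 idx=0 pred=N actual=T -> ctr[0]=2
Ev 6: PC=3 idx=3 pred=N actual=T -> ctr[3]=2
Ev 7: PC=4 idx=0 pred=T actual=T -> ctr[0]=3
Ev 8: PC=3 idx=3 pred=T actual=T -> ctr[3]=3
Ev 9: PC=4 idx=0 pred=T actual=T -> ctr[0]=3
Ev 10: PC=0 idx=0 pred=T actual=T -> ctr[0]=3

Answer: T T T T N N T T T T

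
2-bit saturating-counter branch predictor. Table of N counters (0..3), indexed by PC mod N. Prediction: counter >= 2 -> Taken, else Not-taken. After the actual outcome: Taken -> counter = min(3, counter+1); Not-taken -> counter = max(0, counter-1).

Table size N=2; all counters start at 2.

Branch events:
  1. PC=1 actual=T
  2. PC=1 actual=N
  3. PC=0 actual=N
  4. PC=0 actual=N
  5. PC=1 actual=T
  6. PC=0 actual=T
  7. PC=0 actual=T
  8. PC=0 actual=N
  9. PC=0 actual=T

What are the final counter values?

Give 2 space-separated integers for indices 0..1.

Ev 1: PC=1 idx=1 pred=T actual=T -> ctr[1]=3
Ev 2: PC=1 idx=1 pred=T actual=N -> ctr[1]=2
Ev 3: PC=0 idx=0 pred=T actual=N -> ctr[0]=1
Ev 4: PC=0 idx=0 pred=N actual=N -> ctr[0]=0
Ev 5: PC=1 idx=1 pred=T actual=T -> ctr[1]=3
Ev 6: PC=0 idx=0 pred=N actual=T -> ctr[0]=1
Ev 7: PC=0 idx=0 pred=N actual=T -> ctr[0]=2
Ev 8: PC=0 idx=0 pred=T actual=N -> ctr[0]=1
Ev 9: PC=0 idx=0 pred=N actual=T -> ctr[0]=2

Answer: 2 3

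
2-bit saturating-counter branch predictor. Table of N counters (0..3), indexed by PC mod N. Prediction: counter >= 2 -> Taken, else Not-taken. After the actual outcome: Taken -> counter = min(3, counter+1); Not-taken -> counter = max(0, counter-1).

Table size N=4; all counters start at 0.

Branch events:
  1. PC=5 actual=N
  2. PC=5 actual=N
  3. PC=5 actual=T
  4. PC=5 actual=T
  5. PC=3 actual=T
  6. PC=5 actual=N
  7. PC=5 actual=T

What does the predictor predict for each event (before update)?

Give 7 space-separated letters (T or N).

Ev 1: PC=5 idx=1 pred=N actual=N -> ctr[1]=0
Ev 2: PC=5 idx=1 pred=N actual=N -> ctr[1]=0
Ev 3: PC=5 idx=1 pred=N actual=T -> ctr[1]=1
Ev 4: PC=5 idx=1 pred=N actual=T -> ctr[1]=2
Ev 5: PC=3 idx=3 pred=N actual=T -> ctr[3]=1
Ev 6: PC=5 idx=1 pred=T actual=N -> ctr[1]=1
Ev 7: PC=5 idx=1 pred=N actual=T -> ctr[1]=2

Answer: N N N N N T N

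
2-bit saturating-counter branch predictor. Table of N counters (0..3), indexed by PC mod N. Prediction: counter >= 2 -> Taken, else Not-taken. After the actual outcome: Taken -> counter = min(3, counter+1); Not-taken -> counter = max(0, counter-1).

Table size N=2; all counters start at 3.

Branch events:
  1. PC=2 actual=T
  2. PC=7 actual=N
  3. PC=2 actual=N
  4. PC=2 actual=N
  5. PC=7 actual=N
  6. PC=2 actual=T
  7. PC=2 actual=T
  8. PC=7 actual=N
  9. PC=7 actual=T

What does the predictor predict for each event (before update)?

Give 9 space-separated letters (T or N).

Ev 1: PC=2 idx=0 pred=T actual=T -> ctr[0]=3
Ev 2: PC=7 idx=1 pred=T actual=N -> ctr[1]=2
Ev 3: PC=2 idx=0 pred=T actual=N -> ctr[0]=2
Ev 4: PC=2 idx=0 pred=T actual=N -> ctr[0]=1
Ev 5: PC=7 idx=1 pred=T actual=N -> ctr[1]=1
Ev 6: PC=2 idx=0 pred=N actual=T -> ctr[0]=2
Ev 7: PC=2 idx=0 pred=T actual=T -> ctr[0]=3
Ev 8: PC=7 idx=1 pred=N actual=N -> ctr[1]=0
Ev 9: PC=7 idx=1 pred=N actual=T -> ctr[1]=1

Answer: T T T T T N T N N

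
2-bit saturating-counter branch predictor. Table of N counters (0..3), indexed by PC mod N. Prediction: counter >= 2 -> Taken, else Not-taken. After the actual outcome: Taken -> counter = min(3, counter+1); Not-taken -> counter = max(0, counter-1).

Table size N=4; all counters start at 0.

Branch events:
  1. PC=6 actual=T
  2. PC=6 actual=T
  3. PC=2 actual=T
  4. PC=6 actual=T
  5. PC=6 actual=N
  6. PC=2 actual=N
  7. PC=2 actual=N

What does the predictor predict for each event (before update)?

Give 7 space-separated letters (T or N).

Ev 1: PC=6 idx=2 pred=N actual=T -> ctr[2]=1
Ev 2: PC=6 idx=2 pred=N actual=T -> ctr[2]=2
Ev 3: PC=2 idx=2 pred=T actual=T -> ctr[2]=3
Ev 4: PC=6 idx=2 pred=T actual=T -> ctr[2]=3
Ev 5: PC=6 idx=2 pred=T actual=N -> ctr[2]=2
Ev 6: PC=2 idx=2 pred=T actual=N -> ctr[2]=1
Ev 7: PC=2 idx=2 pred=N actual=N -> ctr[2]=0

Answer: N N T T T T N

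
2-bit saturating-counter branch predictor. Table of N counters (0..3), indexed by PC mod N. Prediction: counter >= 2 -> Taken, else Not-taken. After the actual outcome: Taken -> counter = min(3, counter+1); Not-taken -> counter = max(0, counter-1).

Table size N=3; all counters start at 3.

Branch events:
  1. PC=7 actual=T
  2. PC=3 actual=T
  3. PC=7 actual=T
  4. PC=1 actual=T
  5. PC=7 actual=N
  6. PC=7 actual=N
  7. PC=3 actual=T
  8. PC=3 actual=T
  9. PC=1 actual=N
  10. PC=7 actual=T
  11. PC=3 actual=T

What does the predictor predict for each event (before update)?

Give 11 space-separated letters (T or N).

Answer: T T T T T T T T N N T

Derivation:
Ev 1: PC=7 idx=1 pred=T actual=T -> ctr[1]=3
Ev 2: PC=3 idx=0 pred=T actual=T -> ctr[0]=3
Ev 3: PC=7 idx=1 pred=T actual=T -> ctr[1]=3
Ev 4: PC=1 idx=1 pred=T actual=T -> ctr[1]=3
Ev 5: PC=7 idx=1 pred=T actual=N -> ctr[1]=2
Ev 6: PC=7 idx=1 pred=T actual=N -> ctr[1]=1
Ev 7: PC=3 idx=0 pred=T actual=T -> ctr[0]=3
Ev 8: PC=3 idx=0 pred=T actual=T -> ctr[0]=3
Ev 9: PC=1 idx=1 pred=N actual=N -> ctr[1]=0
Ev 10: PC=7 idx=1 pred=N actual=T -> ctr[1]=1
Ev 11: PC=3 idx=0 pred=T actual=T -> ctr[0]=3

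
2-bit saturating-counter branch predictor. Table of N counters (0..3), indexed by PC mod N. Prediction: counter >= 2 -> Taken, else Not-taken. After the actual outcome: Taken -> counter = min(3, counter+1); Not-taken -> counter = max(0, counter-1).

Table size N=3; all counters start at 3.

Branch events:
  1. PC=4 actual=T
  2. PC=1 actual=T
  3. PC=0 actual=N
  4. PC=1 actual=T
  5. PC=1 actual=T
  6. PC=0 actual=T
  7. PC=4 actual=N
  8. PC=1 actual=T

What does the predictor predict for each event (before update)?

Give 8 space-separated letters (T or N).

Ev 1: PC=4 idx=1 pred=T actual=T -> ctr[1]=3
Ev 2: PC=1 idx=1 pred=T actual=T -> ctr[1]=3
Ev 3: PC=0 idx=0 pred=T actual=N -> ctr[0]=2
Ev 4: PC=1 idx=1 pred=T actual=T -> ctr[1]=3
Ev 5: PC=1 idx=1 pred=T actual=T -> ctr[1]=3
Ev 6: PC=0 idx=0 pred=T actual=T -> ctr[0]=3
Ev 7: PC=4 idx=1 pred=T actual=N -> ctr[1]=2
Ev 8: PC=1 idx=1 pred=T actual=T -> ctr[1]=3

Answer: T T T T T T T T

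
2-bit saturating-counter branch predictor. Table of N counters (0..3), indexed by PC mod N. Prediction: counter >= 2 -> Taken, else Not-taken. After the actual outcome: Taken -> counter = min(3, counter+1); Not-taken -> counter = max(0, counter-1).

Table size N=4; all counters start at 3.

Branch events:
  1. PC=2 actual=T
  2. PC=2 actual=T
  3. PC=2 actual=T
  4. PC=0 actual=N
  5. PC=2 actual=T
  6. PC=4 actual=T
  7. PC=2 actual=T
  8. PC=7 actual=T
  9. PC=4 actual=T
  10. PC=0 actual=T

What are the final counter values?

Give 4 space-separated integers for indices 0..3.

Answer: 3 3 3 3

Derivation:
Ev 1: PC=2 idx=2 pred=T actual=T -> ctr[2]=3
Ev 2: PC=2 idx=2 pred=T actual=T -> ctr[2]=3
Ev 3: PC=2 idx=2 pred=T actual=T -> ctr[2]=3
Ev 4: PC=0 idx=0 pred=T actual=N -> ctr[0]=2
Ev 5: PC=2 idx=2 pred=T actual=T -> ctr[2]=3
Ev 6: PC=4 idx=0 pred=T actual=T -> ctr[0]=3
Ev 7: PC=2 idx=2 pred=T actual=T -> ctr[2]=3
Ev 8: PC=7 idx=3 pred=T actual=T -> ctr[3]=3
Ev 9: PC=4 idx=0 pred=T actual=T -> ctr[0]=3
Ev 10: PC=0 idx=0 pred=T actual=T -> ctr[0]=3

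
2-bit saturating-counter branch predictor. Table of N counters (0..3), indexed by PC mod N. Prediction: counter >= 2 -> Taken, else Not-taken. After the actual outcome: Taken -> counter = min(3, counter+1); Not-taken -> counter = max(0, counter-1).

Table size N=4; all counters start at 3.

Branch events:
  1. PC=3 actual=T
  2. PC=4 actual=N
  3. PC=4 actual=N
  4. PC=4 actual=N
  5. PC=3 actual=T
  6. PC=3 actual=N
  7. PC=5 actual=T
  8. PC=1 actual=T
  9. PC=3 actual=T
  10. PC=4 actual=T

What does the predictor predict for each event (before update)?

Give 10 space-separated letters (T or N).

Ev 1: PC=3 idx=3 pred=T actual=T -> ctr[3]=3
Ev 2: PC=4 idx=0 pred=T actual=N -> ctr[0]=2
Ev 3: PC=4 idx=0 pred=T actual=N -> ctr[0]=1
Ev 4: PC=4 idx=0 pred=N actual=N -> ctr[0]=0
Ev 5: PC=3 idx=3 pred=T actual=T -> ctr[3]=3
Ev 6: PC=3 idx=3 pred=T actual=N -> ctr[3]=2
Ev 7: PC=5 idx=1 pred=T actual=T -> ctr[1]=3
Ev 8: PC=1 idx=1 pred=T actual=T -> ctr[1]=3
Ev 9: PC=3 idx=3 pred=T actual=T -> ctr[3]=3
Ev 10: PC=4 idx=0 pred=N actual=T -> ctr[0]=1

Answer: T T T N T T T T T N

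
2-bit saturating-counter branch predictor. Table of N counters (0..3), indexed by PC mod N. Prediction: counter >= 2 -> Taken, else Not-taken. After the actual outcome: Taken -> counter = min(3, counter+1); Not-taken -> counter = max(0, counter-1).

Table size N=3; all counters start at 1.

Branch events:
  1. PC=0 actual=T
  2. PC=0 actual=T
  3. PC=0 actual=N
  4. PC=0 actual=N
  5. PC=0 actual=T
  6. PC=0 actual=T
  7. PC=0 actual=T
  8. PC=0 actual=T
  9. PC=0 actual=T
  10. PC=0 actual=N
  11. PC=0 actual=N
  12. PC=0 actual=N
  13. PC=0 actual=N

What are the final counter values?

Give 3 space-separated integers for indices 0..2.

Answer: 0 1 1

Derivation:
Ev 1: PC=0 idx=0 pred=N actual=T -> ctr[0]=2
Ev 2: PC=0 idx=0 pred=T actual=T -> ctr[0]=3
Ev 3: PC=0 idx=0 pred=T actual=N -> ctr[0]=2
Ev 4: PC=0 idx=0 pred=T actual=N -> ctr[0]=1
Ev 5: PC=0 idx=0 pred=N actual=T -> ctr[0]=2
Ev 6: PC=0 idx=0 pred=T actual=T -> ctr[0]=3
Ev 7: PC=0 idx=0 pred=T actual=T -> ctr[0]=3
Ev 8: PC=0 idx=0 pred=T actual=T -> ctr[0]=3
Ev 9: PC=0 idx=0 pred=T actual=T -> ctr[0]=3
Ev 10: PC=0 idx=0 pred=T actual=N -> ctr[0]=2
Ev 11: PC=0 idx=0 pred=T actual=N -> ctr[0]=1
Ev 12: PC=0 idx=0 pred=N actual=N -> ctr[0]=0
Ev 13: PC=0 idx=0 pred=N actual=N -> ctr[0]=0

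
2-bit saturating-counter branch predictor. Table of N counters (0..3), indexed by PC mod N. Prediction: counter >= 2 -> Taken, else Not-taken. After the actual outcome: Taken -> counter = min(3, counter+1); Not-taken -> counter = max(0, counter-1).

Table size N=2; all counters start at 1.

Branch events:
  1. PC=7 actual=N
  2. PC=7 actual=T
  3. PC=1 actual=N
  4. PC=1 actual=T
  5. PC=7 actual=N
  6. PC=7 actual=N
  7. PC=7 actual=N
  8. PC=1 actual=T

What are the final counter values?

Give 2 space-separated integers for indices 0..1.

Answer: 1 1

Derivation:
Ev 1: PC=7 idx=1 pred=N actual=N -> ctr[1]=0
Ev 2: PC=7 idx=1 pred=N actual=T -> ctr[1]=1
Ev 3: PC=1 idx=1 pred=N actual=N -> ctr[1]=0
Ev 4: PC=1 idx=1 pred=N actual=T -> ctr[1]=1
Ev 5: PC=7 idx=1 pred=N actual=N -> ctr[1]=0
Ev 6: PC=7 idx=1 pred=N actual=N -> ctr[1]=0
Ev 7: PC=7 idx=1 pred=N actual=N -> ctr[1]=0
Ev 8: PC=1 idx=1 pred=N actual=T -> ctr[1]=1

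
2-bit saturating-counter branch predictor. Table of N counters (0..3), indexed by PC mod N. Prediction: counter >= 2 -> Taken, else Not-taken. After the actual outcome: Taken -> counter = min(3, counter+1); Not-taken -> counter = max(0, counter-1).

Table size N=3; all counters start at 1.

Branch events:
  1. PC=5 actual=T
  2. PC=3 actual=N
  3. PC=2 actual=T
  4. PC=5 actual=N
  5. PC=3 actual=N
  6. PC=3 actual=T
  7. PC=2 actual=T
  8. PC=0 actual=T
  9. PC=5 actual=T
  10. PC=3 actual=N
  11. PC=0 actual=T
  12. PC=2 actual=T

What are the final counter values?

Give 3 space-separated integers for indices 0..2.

Ev 1: PC=5 idx=2 pred=N actual=T -> ctr[2]=2
Ev 2: PC=3 idx=0 pred=N actual=N -> ctr[0]=0
Ev 3: PC=2 idx=2 pred=T actual=T -> ctr[2]=3
Ev 4: PC=5 idx=2 pred=T actual=N -> ctr[2]=2
Ev 5: PC=3 idx=0 pred=N actual=N -> ctr[0]=0
Ev 6: PC=3 idx=0 pred=N actual=T -> ctr[0]=1
Ev 7: PC=2 idx=2 pred=T actual=T -> ctr[2]=3
Ev 8: PC=0 idx=0 pred=N actual=T -> ctr[0]=2
Ev 9: PC=5 idx=2 pred=T actual=T -> ctr[2]=3
Ev 10: PC=3 idx=0 pred=T actual=N -> ctr[0]=1
Ev 11: PC=0 idx=0 pred=N actual=T -> ctr[0]=2
Ev 12: PC=2 idx=2 pred=T actual=T -> ctr[2]=3

Answer: 2 1 3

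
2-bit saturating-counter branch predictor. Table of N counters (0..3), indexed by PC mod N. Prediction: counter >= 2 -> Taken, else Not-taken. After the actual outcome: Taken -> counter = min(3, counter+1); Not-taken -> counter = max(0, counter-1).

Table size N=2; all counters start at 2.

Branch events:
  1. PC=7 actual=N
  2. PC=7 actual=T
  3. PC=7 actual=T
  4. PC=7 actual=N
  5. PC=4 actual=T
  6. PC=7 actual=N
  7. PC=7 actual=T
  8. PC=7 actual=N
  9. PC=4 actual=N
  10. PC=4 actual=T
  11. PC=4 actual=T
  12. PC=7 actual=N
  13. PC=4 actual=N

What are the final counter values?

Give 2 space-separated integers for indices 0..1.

Answer: 2 0

Derivation:
Ev 1: PC=7 idx=1 pred=T actual=N -> ctr[1]=1
Ev 2: PC=7 idx=1 pred=N actual=T -> ctr[1]=2
Ev 3: PC=7 idx=1 pred=T actual=T -> ctr[1]=3
Ev 4: PC=7 idx=1 pred=T actual=N -> ctr[1]=2
Ev 5: PC=4 idx=0 pred=T actual=T -> ctr[0]=3
Ev 6: PC=7 idx=1 pred=T actual=N -> ctr[1]=1
Ev 7: PC=7 idx=1 pred=N actual=T -> ctr[1]=2
Ev 8: PC=7 idx=1 pred=T actual=N -> ctr[1]=1
Ev 9: PC=4 idx=0 pred=T actual=N -> ctr[0]=2
Ev 10: PC=4 idx=0 pred=T actual=T -> ctr[0]=3
Ev 11: PC=4 idx=0 pred=T actual=T -> ctr[0]=3
Ev 12: PC=7 idx=1 pred=N actual=N -> ctr[1]=0
Ev 13: PC=4 idx=0 pred=T actual=N -> ctr[0]=2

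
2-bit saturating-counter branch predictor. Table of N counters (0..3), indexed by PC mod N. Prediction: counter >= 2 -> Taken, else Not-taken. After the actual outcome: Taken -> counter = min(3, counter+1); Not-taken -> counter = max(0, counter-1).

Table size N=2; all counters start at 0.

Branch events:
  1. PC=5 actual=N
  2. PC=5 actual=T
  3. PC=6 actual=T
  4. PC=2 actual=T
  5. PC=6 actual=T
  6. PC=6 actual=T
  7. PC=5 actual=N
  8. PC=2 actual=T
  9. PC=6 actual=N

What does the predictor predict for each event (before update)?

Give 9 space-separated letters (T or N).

Ev 1: PC=5 idx=1 pred=N actual=N -> ctr[1]=0
Ev 2: PC=5 idx=1 pred=N actual=T -> ctr[1]=1
Ev 3: PC=6 idx=0 pred=N actual=T -> ctr[0]=1
Ev 4: PC=2 idx=0 pred=N actual=T -> ctr[0]=2
Ev 5: PC=6 idx=0 pred=T actual=T -> ctr[0]=3
Ev 6: PC=6 idx=0 pred=T actual=T -> ctr[0]=3
Ev 7: PC=5 idx=1 pred=N actual=N -> ctr[1]=0
Ev 8: PC=2 idx=0 pred=T actual=T -> ctr[0]=3
Ev 9: PC=6 idx=0 pred=T actual=N -> ctr[0]=2

Answer: N N N N T T N T T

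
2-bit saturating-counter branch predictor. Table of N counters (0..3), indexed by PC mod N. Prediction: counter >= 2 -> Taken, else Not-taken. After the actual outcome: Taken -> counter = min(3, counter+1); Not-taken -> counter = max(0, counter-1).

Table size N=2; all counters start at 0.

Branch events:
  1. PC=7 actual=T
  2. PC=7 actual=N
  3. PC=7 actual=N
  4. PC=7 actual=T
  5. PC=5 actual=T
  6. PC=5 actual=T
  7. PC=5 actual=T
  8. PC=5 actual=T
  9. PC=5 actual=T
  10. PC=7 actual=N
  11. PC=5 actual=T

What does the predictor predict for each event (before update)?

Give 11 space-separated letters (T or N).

Answer: N N N N N T T T T T T

Derivation:
Ev 1: PC=7 idx=1 pred=N actual=T -> ctr[1]=1
Ev 2: PC=7 idx=1 pred=N actual=N -> ctr[1]=0
Ev 3: PC=7 idx=1 pred=N actual=N -> ctr[1]=0
Ev 4: PC=7 idx=1 pred=N actual=T -> ctr[1]=1
Ev 5: PC=5 idx=1 pred=N actual=T -> ctr[1]=2
Ev 6: PC=5 idx=1 pred=T actual=T -> ctr[1]=3
Ev 7: PC=5 idx=1 pred=T actual=T -> ctr[1]=3
Ev 8: PC=5 idx=1 pred=T actual=T -> ctr[1]=3
Ev 9: PC=5 idx=1 pred=T actual=T -> ctr[1]=3
Ev 10: PC=7 idx=1 pred=T actual=N -> ctr[1]=2
Ev 11: PC=5 idx=1 pred=T actual=T -> ctr[1]=3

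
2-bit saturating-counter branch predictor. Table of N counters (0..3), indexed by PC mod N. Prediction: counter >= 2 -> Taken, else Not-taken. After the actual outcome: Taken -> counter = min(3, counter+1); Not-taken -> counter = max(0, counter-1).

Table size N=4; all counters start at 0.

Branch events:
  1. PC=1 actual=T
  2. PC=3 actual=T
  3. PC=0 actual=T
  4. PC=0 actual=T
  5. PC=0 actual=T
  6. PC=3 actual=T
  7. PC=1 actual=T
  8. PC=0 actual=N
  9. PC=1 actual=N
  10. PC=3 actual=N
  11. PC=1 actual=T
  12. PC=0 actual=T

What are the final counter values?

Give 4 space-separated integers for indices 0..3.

Ev 1: PC=1 idx=1 pred=N actual=T -> ctr[1]=1
Ev 2: PC=3 idx=3 pred=N actual=T -> ctr[3]=1
Ev 3: PC=0 idx=0 pred=N actual=T -> ctr[0]=1
Ev 4: PC=0 idx=0 pred=N actual=T -> ctr[0]=2
Ev 5: PC=0 idx=0 pred=T actual=T -> ctr[0]=3
Ev 6: PC=3 idx=3 pred=N actual=T -> ctr[3]=2
Ev 7: PC=1 idx=1 pred=N actual=T -> ctr[1]=2
Ev 8: PC=0 idx=0 pred=T actual=N -> ctr[0]=2
Ev 9: PC=1 idx=1 pred=T actual=N -> ctr[1]=1
Ev 10: PC=3 idx=3 pred=T actual=N -> ctr[3]=1
Ev 11: PC=1 idx=1 pred=N actual=T -> ctr[1]=2
Ev 12: PC=0 idx=0 pred=T actual=T -> ctr[0]=3

Answer: 3 2 0 1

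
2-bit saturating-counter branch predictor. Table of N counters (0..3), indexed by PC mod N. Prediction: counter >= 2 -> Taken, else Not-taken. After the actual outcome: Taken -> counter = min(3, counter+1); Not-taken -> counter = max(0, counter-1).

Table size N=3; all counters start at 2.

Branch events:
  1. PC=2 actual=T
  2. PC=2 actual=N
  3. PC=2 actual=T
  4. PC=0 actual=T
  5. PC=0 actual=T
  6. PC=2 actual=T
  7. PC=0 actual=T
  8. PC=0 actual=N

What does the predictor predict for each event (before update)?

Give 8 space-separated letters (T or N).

Answer: T T T T T T T T

Derivation:
Ev 1: PC=2 idx=2 pred=T actual=T -> ctr[2]=3
Ev 2: PC=2 idx=2 pred=T actual=N -> ctr[2]=2
Ev 3: PC=2 idx=2 pred=T actual=T -> ctr[2]=3
Ev 4: PC=0 idx=0 pred=T actual=T -> ctr[0]=3
Ev 5: PC=0 idx=0 pred=T actual=T -> ctr[0]=3
Ev 6: PC=2 idx=2 pred=T actual=T -> ctr[2]=3
Ev 7: PC=0 idx=0 pred=T actual=T -> ctr[0]=3
Ev 8: PC=0 idx=0 pred=T actual=N -> ctr[0]=2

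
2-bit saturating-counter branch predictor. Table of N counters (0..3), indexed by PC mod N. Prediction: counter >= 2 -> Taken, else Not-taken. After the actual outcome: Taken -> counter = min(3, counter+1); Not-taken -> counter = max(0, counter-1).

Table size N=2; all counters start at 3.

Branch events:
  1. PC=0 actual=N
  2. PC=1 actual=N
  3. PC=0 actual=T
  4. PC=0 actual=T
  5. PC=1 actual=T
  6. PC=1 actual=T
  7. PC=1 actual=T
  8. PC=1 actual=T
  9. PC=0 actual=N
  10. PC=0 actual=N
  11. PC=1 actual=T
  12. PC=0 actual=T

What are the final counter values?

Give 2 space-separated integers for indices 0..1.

Ev 1: PC=0 idx=0 pred=T actual=N -> ctr[0]=2
Ev 2: PC=1 idx=1 pred=T actual=N -> ctr[1]=2
Ev 3: PC=0 idx=0 pred=T actual=T -> ctr[0]=3
Ev 4: PC=0 idx=0 pred=T actual=T -> ctr[0]=3
Ev 5: PC=1 idx=1 pred=T actual=T -> ctr[1]=3
Ev 6: PC=1 idx=1 pred=T actual=T -> ctr[1]=3
Ev 7: PC=1 idx=1 pred=T actual=T -> ctr[1]=3
Ev 8: PC=1 idx=1 pred=T actual=T -> ctr[1]=3
Ev 9: PC=0 idx=0 pred=T actual=N -> ctr[0]=2
Ev 10: PC=0 idx=0 pred=T actual=N -> ctr[0]=1
Ev 11: PC=1 idx=1 pred=T actual=T -> ctr[1]=3
Ev 12: PC=0 idx=0 pred=N actual=T -> ctr[0]=2

Answer: 2 3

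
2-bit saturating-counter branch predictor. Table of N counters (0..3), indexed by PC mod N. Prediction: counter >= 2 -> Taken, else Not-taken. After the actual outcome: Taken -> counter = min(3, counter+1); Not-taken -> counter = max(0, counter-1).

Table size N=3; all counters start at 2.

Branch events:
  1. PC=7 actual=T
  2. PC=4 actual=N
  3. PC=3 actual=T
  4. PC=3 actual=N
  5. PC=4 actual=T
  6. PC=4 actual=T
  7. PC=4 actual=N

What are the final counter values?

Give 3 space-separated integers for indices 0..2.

Ev 1: PC=7 idx=1 pred=T actual=T -> ctr[1]=3
Ev 2: PC=4 idx=1 pred=T actual=N -> ctr[1]=2
Ev 3: PC=3 idx=0 pred=T actual=T -> ctr[0]=3
Ev 4: PC=3 idx=0 pred=T actual=N -> ctr[0]=2
Ev 5: PC=4 idx=1 pred=T actual=T -> ctr[1]=3
Ev 6: PC=4 idx=1 pred=T actual=T -> ctr[1]=3
Ev 7: PC=4 idx=1 pred=T actual=N -> ctr[1]=2

Answer: 2 2 2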